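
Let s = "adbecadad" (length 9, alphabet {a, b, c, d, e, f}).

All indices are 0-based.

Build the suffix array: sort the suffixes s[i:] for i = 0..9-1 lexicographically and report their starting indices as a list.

sorted suffixes:
  #0 SA[0]=7  'ad'
  #1 SA[1]=5  'adad'
  #2 SA[2]=0  'adbecadad'
  #3 SA[3]=2  'becadad'
  #4 SA[4]=4  'cadad'
  #5 SA[5]=8  'd'
  #6 SA[6]=6  'dad'
  #7 SA[7]=1  'dbecadad'
  #8 SA[8]=3  'ecadad'

[7, 5, 0, 2, 4, 8, 6, 1, 3]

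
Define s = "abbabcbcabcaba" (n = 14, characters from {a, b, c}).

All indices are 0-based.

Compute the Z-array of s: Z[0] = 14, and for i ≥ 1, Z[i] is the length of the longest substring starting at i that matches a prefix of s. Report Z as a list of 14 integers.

Z[0]=14
i=1: i≥r, start 0; Z[1]=0
i=2: i≥r, start 0; Z[2]=0
i=3: i≥r, start 0; Z[3]=2 extend→box=[3,5)
i=4: min(r-i=1, Z[1]=0)=0; Z[4]=0
i=5: i≥r, start 0; Z[5]=0
i=6: i≥r, start 0; Z[6]=0
i=7: i≥r, start 0; Z[7]=0
i=8: i≥r, start 0; Z[8]=2 extend→box=[8,10)
i=9: min(r-i=1, Z[1]=0)=0; Z[9]=0
i=10: i≥r, start 0; Z[10]=0
i=11: i≥r, start 0; Z[11]=2 extend→box=[11,13)
i=12: min(r-i=1, Z[1]=0)=0; Z[12]=0
i=13: i≥r, start 0; Z[13]=1 extend→box=[13,14)

[14, 0, 0, 2, 0, 0, 0, 0, 2, 0, 0, 2, 0, 1]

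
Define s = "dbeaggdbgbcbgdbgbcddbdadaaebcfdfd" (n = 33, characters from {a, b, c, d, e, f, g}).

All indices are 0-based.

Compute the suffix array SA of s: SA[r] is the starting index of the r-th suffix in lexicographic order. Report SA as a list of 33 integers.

[24, 22, 25, 3, 9, 16, 27, 20, 1, 7, 14, 11, 10, 17, 28, 32, 23, 21, 19, 0, 6, 13, 18, 30, 2, 26, 31, 29, 8, 15, 5, 12, 4]

rank | idx | suffix
   0 |  24 | aaebcfdfd
   1 |  22 | adaaebcfdfd
   2 |  25 | aebcfdfd
   3 |   3 | aggdbgbcbgdbgbcddbdadaaebcfdfd
   4 |   9 | bcbgdbgbcddbdadaaebcfdfd
   5 |  16 | bcddbdadaaebcfdfd
   6 |  27 | bcfdfd
   7 |  20 | bdadaaebcfdfd
   8 |   1 | beaggdbgbcbgdbgbcddbdadaaebcfdfd
   9 |   7 | bgbcbgdbgbcddbdadaaebcfdfd
  10 |  14 | bgbcddbdadaaebcfdfd
  11 |  11 | bgdbgbcddbdadaaebcfdfd
  12 |  10 | cbgdbgbcddbdadaaebcfdfd
  13 |  17 | cddbdadaaebcfdfd
  14 |  28 | cfdfd
  15 |  32 | d
  16 |  23 | daaebcfdfd
  17 |  21 | dadaaebcfdfd
  18 |  19 | dbdadaaebcfdfd
  19 |   0 | dbeaggdbgbcbgdbgbcddbdadaaebcfdfd
  20 |   6 | dbgbcbgdbgbcddbdadaaebcfdfd
  21 |  13 | dbgbcddbdadaaebcfdfd
  22 |  18 | ddbdadaaebcfdfd
  23 |  30 | dfd
  24 |   2 | eaggdbgbcbgdbgbcddbdadaaebcfdfd
  25 |  26 | ebcfdfd
  26 |  31 | fd
  27 |  29 | fdfd
  28 |   8 | gbcbgdbgbcddbdadaaebcfdfd
  29 |  15 | gbcddbdadaaebcfdfd
  30 |   5 | gdbgbcbgdbgbcddbdadaaebcfdfd
  31 |  12 | gdbgbcddbdadaaebcfdfd
  32 |   4 | ggdbgbcbgdbgbcddbdadaaebcfdfd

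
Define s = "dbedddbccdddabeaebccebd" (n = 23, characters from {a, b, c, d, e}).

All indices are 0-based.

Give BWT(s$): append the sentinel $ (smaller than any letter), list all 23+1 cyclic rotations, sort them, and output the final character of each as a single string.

rank  rotation                  last
    0  $dbedddbccdddabeaebccebd  d
    1  abeaebccebd$dbedddbccddd  d
    2  aebccebd$dbedddbccdddabe  e
    3  bccdddabeaebccebd$dbeddd  d
    4  bccebd$dbedddbccdddabeae  e
    5  bd$dbedddbccdddabeaebcce  e
    6  beaebccebd$dbedddbccddda  a
    7  bedddbccdddabeaebccebd$d  d
    8  ccdddabeaebccebd$dbedddb  b
    9  ccebd$dbedddbccdddabeaeb  b
   10  cdddabeaebccebd$dbedddbc  c
   11  cebd$dbedddbccdddabeaebc  c
   12  d$dbedddbccdddabeaebcceb  b
   13  dabeaebccebd$dbedddbccdd  d
   14  dbccdddabeaebccebd$dbedd  d
   15  dbedddbccdddabeaebccebd$  $
   16  ddabeaebccebd$dbedddbccd  d
   17  ddbccdddabeaebccebd$dbed  d
   18  dddabeaebccebd$dbedddbcc  c
   19  dddbccdddabeaebccebd$dbe  e
   20  eaebccebd$dbedddbccdddab  b
   21  ebccebd$dbedddbccdddabea  a
   22  ebd$dbedddbccdddabeaebcc  c
   23  edddbccdddabeaebccebd$db  b

ddedeeadbbccbdd$ddcebacb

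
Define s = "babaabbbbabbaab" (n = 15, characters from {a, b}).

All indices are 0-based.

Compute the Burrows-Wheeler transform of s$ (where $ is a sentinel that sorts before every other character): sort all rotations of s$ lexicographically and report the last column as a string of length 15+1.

rank  rotation          last
    0  $babaabbbbabbaab  b
    1  aab$babaabbbbabb  b
    2  aabbbbabbaab$bab  b
    3  ab$babaabbbbabba  a
    4  abaabbbbabbaab$b  b
    5  abbaab$babaabbbb  b
    6  abbbbabbaab$baba  a
    7  b$babaabbbbabbaa  a
    8  baab$babaabbbbab  b
    9  baabbbbabbaab$ba  a
   10  babaabbbbabbaab$  $
   11  babbaab$babaabbb  b
   12  bbaab$babaabbbba  a
   13  bbabbaab$babaabb  b
   14  bbbabbaab$babaab  b
   15  bbbbabbaab$babaa  a

bbbabbaaba$babba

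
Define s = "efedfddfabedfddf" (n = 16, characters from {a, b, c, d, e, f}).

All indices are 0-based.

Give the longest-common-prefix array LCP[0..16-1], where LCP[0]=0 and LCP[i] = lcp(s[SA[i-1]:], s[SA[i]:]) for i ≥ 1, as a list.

[0, 0, 0, 3, 1, 2, 2, 5, 0, 6, 1, 0, 1, 1, 4, 1]

rank | idx | suffix
   0 |   8 | abedfddf
   1 |   9 | bedfddf
   2 |  13 | ddf
   3 |   5 | ddfabedfddf
   4 |  14 | df
   5 |   6 | dfabedfddf
   6 |  11 | dfddf
   7 |   3 | dfddfabedfddf
   8 |  10 | edfddf
   9 |   2 | edfddfabedfddf
  10 |   0 | efedfddfabedfddf
  11 |  15 | f
  12 |   7 | fabedfddf
  13 |  12 | fddf
  14 |   4 | fddfabedfddf
  15 |   1 | fedfddfabedfddf

SA = [8, 9, 13, 5, 14, 6, 11, 3, 10, 2, 0, 15, 7, 12, 4, 1]
i: (SA[i-1],SA[i]) lcp shared
  1: (8,9) 0 ''
  2: (9,13) 0 ''
  3: (13,5) 3 'ddf'
  4: (5,14) 1 'd'
  5: (14,6) 2 'df'
  6: (6,11) 2 'df'
  7: (11,3) 5 'dfddf'
  8: (3,10) 0 ''
  9: (10,2) 6 'edfddf'
  10: (2,0) 1 'e'
  11: (0,15) 0 ''
  12: (15,7) 1 'f'
  13: (7,12) 1 'f'
  14: (12,4) 4 'fddf'
  15: (4,1) 1 'f'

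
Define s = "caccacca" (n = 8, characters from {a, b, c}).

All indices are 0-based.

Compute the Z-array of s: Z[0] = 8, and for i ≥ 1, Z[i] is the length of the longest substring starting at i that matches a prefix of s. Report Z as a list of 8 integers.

Z[0]=8
i=1: i≥r, start 0; Z[1]=0
i=2: i≥r, start 0; Z[2]=1 extend→box=[2,3)
i=3: i≥r, start 0; Z[3]=5 extend→box=[3,8)
i=4: min(r-i=4, Z[1]=0)=0; Z[4]=0
i=5: min(r-i=3, Z[2]=1)=1; Z[5]=1
i=6: min(r-i=2, Z[3]=5)=2; Z[6]=2
i=7: min(r-i=1, Z[4]=0)=0; Z[7]=0

[8, 0, 1, 5, 0, 1, 2, 0]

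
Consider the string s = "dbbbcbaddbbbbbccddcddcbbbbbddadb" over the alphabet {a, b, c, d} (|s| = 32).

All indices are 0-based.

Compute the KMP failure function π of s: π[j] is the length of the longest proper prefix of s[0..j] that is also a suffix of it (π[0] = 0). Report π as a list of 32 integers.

[0, 0, 0, 0, 0, 0, 0, 1, 1, 2, 3, 4, 0, 0, 0, 0, 1, 1, 0, 1, 1, 0, 0, 0, 0, 0, 0, 1, 1, 0, 1, 2]

π[0] = 0
j=1 s[j]='b': π[1]=0 (border '')
j=2 s[j]='b': π[2]=0 (border '')
j=3 s[j]='b': π[3]=0 (border '')
j=4 s[j]='c': π[4]=0 (border '')
j=5 s[j]='b': π[5]=0 (border '')
j=6 s[j]='a': π[6]=0 (border '')
j=7 s[j]='d': π[7]=1 (border 'd')
j=8 s[j]='d': k: 1→0; π[8]=1 (border 'd')
j=9 s[j]='b': π[9]=2 (border 'db')
j=10 s[j]='b': π[10]=3 (border 'dbb')
j=11 s[j]='b': π[11]=4 (border 'dbbb')
j=12 s[j]='b': k: 4→0; π[12]=0 (border '')
j=13 s[j]='b': π[13]=0 (border '')
j=14 s[j]='c': π[14]=0 (border '')
j=15 s[j]='c': π[15]=0 (border '')
j=16 s[j]='d': π[16]=1 (border 'd')
j=17 s[j]='d': k: 1→0; π[17]=1 (border 'd')
j=18 s[j]='c': k: 1→0; π[18]=0 (border '')
j=19 s[j]='d': π[19]=1 (border 'd')
j=20 s[j]='d': k: 1→0; π[20]=1 (border 'd')
j=21 s[j]='c': k: 1→0; π[21]=0 (border '')
j=22 s[j]='b': π[22]=0 (border '')
j=23 s[j]='b': π[23]=0 (border '')
j=24 s[j]='b': π[24]=0 (border '')
j=25 s[j]='b': π[25]=0 (border '')
j=26 s[j]='b': π[26]=0 (border '')
j=27 s[j]='d': π[27]=1 (border 'd')
j=28 s[j]='d': k: 1→0; π[28]=1 (border 'd')
j=29 s[j]='a': k: 1→0; π[29]=0 (border '')
j=30 s[j]='d': π[30]=1 (border 'd')
j=31 s[j]='b': π[31]=2 (border 'db')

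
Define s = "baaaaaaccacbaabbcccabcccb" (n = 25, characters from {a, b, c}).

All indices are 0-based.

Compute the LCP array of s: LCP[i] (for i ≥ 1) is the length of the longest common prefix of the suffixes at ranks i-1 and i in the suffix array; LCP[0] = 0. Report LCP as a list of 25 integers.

sorted suffixes:
  #0 SA[0]=1  'aaaaaaccacbaabbcccabcccb'
  #1 SA[1]=2  'aaaaaccacbaabbcccabcccb'
  #2 SA[2]=3  'aaaaccacbaabbcccabcccb'
  #3 SA[3]=4  'aaaccacbaabbcccabcccb'
  #4 SA[4]=12  'aabbcccabcccb'
  #5 SA[5]=5  'aaccacbaabbcccabcccb'
  #6 SA[6]=13  'abbcccabcccb'
  #7 SA[7]=19  'abcccb'
  #8 SA[8]=9  'acbaabbcccabcccb'
  #9 SA[9]=6  'accacbaabbcccabcccb'
  #10 SA[10]=24  'b'
  #11 SA[11]=0  'baaaaaaccacbaabbcccabcccb'
  #12 SA[12]=11  'baabbcccabcccb'
  #13 SA[13]=14  'bbcccabcccb'
  #14 SA[14]=15  'bcccabcccb'
  #15 SA[15]=20  'bcccb'
  #16 SA[16]=18  'cabcccb'
  #17 SA[17]=8  'cacbaabbcccabcccb'
  #18 SA[18]=23  'cb'
  #19 SA[19]=10  'cbaabbcccabcccb'
  #20 SA[20]=17  'ccabcccb'
  #21 SA[21]=7  'ccacbaabbcccabcccb'
  #22 SA[22]=22  'ccb'
  #23 SA[23]=16  'cccabcccb'
  #24 SA[24]=21  'cccb'

SA = [1, 2, 3, 4, 12, 5, 13, 19, 9, 6, 24, 0, 11, 14, 15, 20, 18, 8, 23, 10, 17, 7, 22, 16, 21]
[i] adj suffixes → lcp
  [1] 1/2 → 5 ('aaaaa')
  [2] 2/3 → 4 ('aaaa')
  [3] 3/4 → 3 ('aaa')
  [4] 4/12 → 2 ('aa')
  [5] 12/5 → 2 ('aa')
  [6] 5/13 → 1 ('a')
  [7] 13/19 → 2 ('ab')
  [8] 19/9 → 1 ('a')
  [9] 9/6 → 2 ('ac')
  [10] 6/24 → 0 ('')
  [11] 24/0 → 1 ('b')
  [12] 0/11 → 3 ('baa')
  [13] 11/14 → 1 ('b')
  [14] 14/15 → 1 ('b')
  [15] 15/20 → 4 ('bccc')
  [16] 20/18 → 0 ('')
  [17] 18/8 → 2 ('ca')
  [18] 8/23 → 1 ('c')
  [19] 23/10 → 2 ('cb')
  [20] 10/17 → 1 ('c')
  [21] 17/7 → 3 ('cca')
  [22] 7/22 → 2 ('cc')
  [23] 22/16 → 2 ('cc')
  [24] 16/21 → 3 ('ccc')

[0, 5, 4, 3, 2, 2, 1, 2, 1, 2, 0, 1, 3, 1, 1, 4, 0, 2, 1, 2, 1, 3, 2, 2, 3]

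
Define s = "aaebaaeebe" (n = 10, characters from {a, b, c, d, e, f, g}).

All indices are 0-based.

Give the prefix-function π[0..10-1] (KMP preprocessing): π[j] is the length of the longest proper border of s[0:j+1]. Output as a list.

[0, 1, 0, 0, 1, 2, 3, 0, 0, 0]

π[0] = 0
j=1 s[j]='a': π[1]=1 (border 'a')
j=2 s[j]='e': k: 1→0; π[2]=0 (border '')
j=3 s[j]='b': π[3]=0 (border '')
j=4 s[j]='a': π[4]=1 (border 'a')
j=5 s[j]='a': π[5]=2 (border 'aa')
j=6 s[j]='e': π[6]=3 (border 'aae')
j=7 s[j]='e': k: 3→0; π[7]=0 (border '')
j=8 s[j]='b': π[8]=0 (border '')
j=9 s[j]='e': π[9]=0 (border '')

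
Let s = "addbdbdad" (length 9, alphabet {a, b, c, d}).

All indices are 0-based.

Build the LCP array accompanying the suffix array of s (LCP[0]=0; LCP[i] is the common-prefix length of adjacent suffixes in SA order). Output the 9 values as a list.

sorted suffixes:
  #0 SA[0]=7  'ad'
  #1 SA[1]=0  'addbdbdad'
  #2 SA[2]=5  'bdad'
  #3 SA[3]=3  'bdbdad'
  #4 SA[4]=8  'd'
  #5 SA[5]=6  'dad'
  #6 SA[6]=4  'dbdad'
  #7 SA[7]=2  'dbdbdad'
  #8 SA[8]=1  'ddbdbdad'

SA = [7, 0, 5, 3, 8, 6, 4, 2, 1]
i: (SA[i-1],SA[i]) lcp shared
  1: (7,0) 2 'ad'
  2: (0,5) 0 ''
  3: (5,3) 2 'bd'
  4: (3,8) 0 ''
  5: (8,6) 1 'd'
  6: (6,4) 1 'd'
  7: (4,2) 3 'dbd'
  8: (2,1) 1 'd'

[0, 2, 0, 2, 0, 1, 1, 3, 1]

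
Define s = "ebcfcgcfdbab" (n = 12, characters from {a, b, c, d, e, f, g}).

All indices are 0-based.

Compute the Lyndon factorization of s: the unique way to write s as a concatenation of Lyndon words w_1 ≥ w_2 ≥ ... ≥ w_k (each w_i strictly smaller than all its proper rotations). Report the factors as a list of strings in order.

["e", "bcfcgcfd", "b", "ab"]

emit factor 1: 'e' (i=0, period=1)
emit factor 2: 'bcfcgcfd' (i=1, period=8)
emit factor 3: 'b' (i=9, period=1)
emit factor 4: 'ab' (i=10, period=2)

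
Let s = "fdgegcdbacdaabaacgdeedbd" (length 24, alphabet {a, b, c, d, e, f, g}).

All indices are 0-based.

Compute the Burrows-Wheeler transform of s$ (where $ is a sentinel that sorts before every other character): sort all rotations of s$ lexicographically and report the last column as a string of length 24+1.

ddbabaaddagabccegfedg$ecd

rank  rotation                   last
    0  $fdgegcdbacdaabaacgdeedbd  d
    1  aabaacgdeedbd$fdgegcdbacd  d
    2  aacgdeedbd$fdgegcdbacdaab  b
    3  abaacgdeedbd$fdgegcdbacda  a
    4  acdaabaacgdeedbd$fdgegcdb  b
    5  acgdeedbd$fdgegcdbacdaaba  a
    6  baacgdeedbd$fdgegcdbacdaa  a
    7  bacdaabaacgdeedbd$fdgegcd  d
    8  bd$fdgegcdbacdaabaacgdeed  d
    9  cdaabaacgdeedbd$fdgegcdba  a
   10  cdbacdaabaacgdeedbd$fdgeg  g
   11  cgdeedbd$fdgegcdbacdaabaa  a
   12  d$fdgegcdbacdaabaacgdeedb  b
   13  daabaacgdeedbd$fdgegcdbac  c
   14  dbacdaabaacgdeedbd$fdgegc  c
   15  dbd$fdgegcdbacdaabaacgdee  e
   16  deedbd$fdgegcdbacdaabaacg  g
   17  dgegcdbacdaabaacgdeedbd$f  f
   18  edbd$fdgegcdbacdaabaacgde  e
   19  eedbd$fdgegcdbacdaabaacgd  d
   20  egcdbacdaabaacgdeedbd$fdg  g
   21  fdgegcdbacdaabaacgdeedbd$  $
   22  gcdbacdaabaacgdeedbd$fdge  e
   23  gdeedbd$fdgegcdbacdaabaac  c
   24  gegcdbacdaabaacgdeedbd$fd  d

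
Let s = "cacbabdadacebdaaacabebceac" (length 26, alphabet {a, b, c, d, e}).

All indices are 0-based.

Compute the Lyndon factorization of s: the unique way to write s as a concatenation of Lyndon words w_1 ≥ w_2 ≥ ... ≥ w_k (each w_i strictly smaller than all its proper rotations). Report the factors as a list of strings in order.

["c", "acb", "abdadacebd", "aaacabebceac"]

emit factor 1: 'c' (i=0, period=1)
emit factor 2: 'acb' (i=1, period=3)
emit factor 3: 'abdadacebd' (i=4, period=10)
emit factor 4: 'aaacabebceac' (i=14, period=12)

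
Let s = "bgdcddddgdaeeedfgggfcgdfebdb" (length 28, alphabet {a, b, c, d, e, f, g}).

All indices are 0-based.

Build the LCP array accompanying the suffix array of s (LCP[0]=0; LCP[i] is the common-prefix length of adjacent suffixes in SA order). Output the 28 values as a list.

rank→(start, suffix):
  0 → (10, 'aeeedfgggfcgdfebdb')
  1 → (27, 'b')
  2 → (25, 'bdb')
  3 → (0, 'bgdcddddgdaeeedfgggfcgdfebdb')
  4 → (3, 'cddddgdaeeedfgggfcgdfebdb')
  5 → (20, 'cgdfebdb')
  6 → (9, 'daeeedfgggfcgdfebdb')
  7 → (26, 'db')
  8 → (2, 'dcddddgdaeeedfgggfcgdfebdb')
  9 → (4, 'ddddgdaeeedfgggfcgdfebdb')
  10 → (5, 'dddgdaeeedfgggfcgdfebdb')
  11 → (6, 'ddgdaeeedfgggfcgdfebdb')
  12 → (22, 'dfebdb')
  13 → (14, 'dfgggfcgdfebdb')
  14 → (7, 'dgdaeeedfgggfcgdfebdb')
  15 → (24, 'ebdb')
  16 → (13, 'edfgggfcgdfebdb')
  17 → (12, 'eedfgggfcgdfebdb')
  18 → (11, 'eeedfgggfcgdfebdb')
  19 → (19, 'fcgdfebdb')
  20 → (23, 'febdb')
  21 → (15, 'fgggfcgdfebdb')
  22 → (8, 'gdaeeedfgggfcgdfebdb')
  23 → (1, 'gdcddddgdaeeedfgggfcgdfebdb')
  24 → (21, 'gdfebdb')
  25 → (18, 'gfcgdfebdb')
  26 → (17, 'ggfcgdfebdb')
  27 → (16, 'gggfcgdfebdb')

SA = [10, 27, 25, 0, 3, 20, 9, 26, 2, 4, 5, 6, 22, 14, 7, 24, 13, 12, 11, 19, 23, 15, 8, 1, 21, 18, 17, 16]
rank  pair      lcp
   1  s[10:],s[27:]  0  ''
   2  s[27:],s[25:]  1  'b'
   3  s[25:],s[0:]  1  'b'
   4  s[0:],s[3:]  0  ''
   5  s[3:],s[20:]  1  'c'
   6  s[20:],s[9:]  0  ''
   7  s[9:],s[26:]  1  'd'
   8  s[26:],s[2:]  1  'd'
   9  s[2:],s[4:]  1  'd'
  10  s[4:],s[5:]  3  'ddd'
  11  s[5:],s[6:]  2  'dd'
  12  s[6:],s[22:]  1  'd'
  13  s[22:],s[14:]  2  'df'
  14  s[14:],s[7:]  1  'd'
  15  s[7:],s[24:]  0  ''
  16  s[24:],s[13:]  1  'e'
  17  s[13:],s[12:]  1  'e'
  18  s[12:],s[11:]  2  'ee'
  19  s[11:],s[19:]  0  ''
  20  s[19:],s[23:]  1  'f'
  21  s[23:],s[15:]  1  'f'
  22  s[15:],s[8:]  0  ''
  23  s[8:],s[1:]  2  'gd'
  24  s[1:],s[21:]  2  'gd'
  25  s[21:],s[18:]  1  'g'
  26  s[18:],s[17:]  1  'g'
  27  s[17:],s[16:]  2  'gg'

[0, 0, 1, 1, 0, 1, 0, 1, 1, 1, 3, 2, 1, 2, 1, 0, 1, 1, 2, 0, 1, 1, 0, 2, 2, 1, 1, 2]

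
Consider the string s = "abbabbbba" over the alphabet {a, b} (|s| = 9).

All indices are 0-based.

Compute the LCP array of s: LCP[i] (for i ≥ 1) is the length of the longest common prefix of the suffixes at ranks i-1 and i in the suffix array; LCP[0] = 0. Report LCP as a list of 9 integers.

rank | idx | suffix
   0 |   8 | a
   1 |   0 | abbabbbba
   2 |   3 | abbbba
   3 |   7 | ba
   4 |   2 | babbbba
   5 |   6 | bba
   6 |   1 | bbabbbba
   7 |   5 | bbba
   8 |   4 | bbbba

SA = [8, 0, 3, 7, 2, 6, 1, 5, 4]
[i] adj suffixes → lcp
  [1] 8/0 → 1 ('a')
  [2] 0/3 → 3 ('abb')
  [3] 3/7 → 0 ('')
  [4] 7/2 → 2 ('ba')
  [5] 2/6 → 1 ('b')
  [6] 6/1 → 3 ('bba')
  [7] 1/5 → 2 ('bb')
  [8] 5/4 → 3 ('bbb')

[0, 1, 3, 0, 2, 1, 3, 2, 3]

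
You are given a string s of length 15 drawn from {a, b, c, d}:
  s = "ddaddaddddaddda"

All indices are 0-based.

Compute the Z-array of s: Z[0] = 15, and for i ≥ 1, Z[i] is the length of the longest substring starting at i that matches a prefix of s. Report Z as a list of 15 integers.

[15, 1, 0, 5, 1, 0, 2, 2, 5, 1, 0, 2, 3, 1, 0]

Z[0]=15
i=1: outside box; Z[1]=1 scan→box=[1,2)
i=2: outside box; Z[2]=0
i=3: outside box; Z[3]=5 scan→box=[3,8)
i=4: min(r-i=4, Z[1]=1)=1; Z[4]=1
i=5: min(r-i=3, Z[2]=0)=0; Z[5]=0
i=6: min(r-i=2, Z[3]=5)=2; Z[6]=2
i=7: min(r-i=1, Z[4]=1)=1; Z[7]=2 scan→box=[7,9)
i=8: min(r-i=1, Z[1]=1)=1; Z[8]=5 scan→box=[8,13)
i=9: min(r-i=4, Z[1]=1)=1; Z[9]=1
i=10: min(r-i=3, Z[2]=0)=0; Z[10]=0
i=11: min(r-i=2, Z[3]=5)=2; Z[11]=2
i=12: min(r-i=1, Z[4]=1)=1; Z[12]=3 scan→box=[12,15)
i=13: min(r-i=2, Z[1]=1)=1; Z[13]=1
i=14: min(r-i=1, Z[2]=0)=0; Z[14]=0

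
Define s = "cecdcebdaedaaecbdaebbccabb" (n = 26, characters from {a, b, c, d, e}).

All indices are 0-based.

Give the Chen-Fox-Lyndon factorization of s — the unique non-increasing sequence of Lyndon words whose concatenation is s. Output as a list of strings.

emit factor 1: 'ce' (i=0, period=2)
emit factor 2: 'cdce' (i=2, period=4)
emit factor 3: 'bd' (i=6, period=2)
emit factor 4: 'aed' (i=8, period=3)
emit factor 5: 'aaecbdaebbccabb' (i=11, period=15)

["ce", "cdce", "bd", "aed", "aaecbdaebbccabb"]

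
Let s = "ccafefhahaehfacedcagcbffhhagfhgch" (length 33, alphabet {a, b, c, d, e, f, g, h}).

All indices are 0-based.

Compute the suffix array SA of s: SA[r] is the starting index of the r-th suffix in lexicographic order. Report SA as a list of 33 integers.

rank | idx | suffix
   0 |  13 | acedcagcbffhhagfhgch
   1 |   9 | aehfacedcagcbffhhagfhgch
   2 |   2 | afefhahaehfacedcagcbffhhagfhgch
   3 |  18 | agcbffhhagfhgch
   4 |  26 | agfhgch
   5 |   7 | ahaehfacedcagcbffhhagfhgch
   6 |  21 | bffhhagfhgch
   7 |   1 | cafefhahaehfacedcagcbffhhagfhgch
   8 |  17 | cagcbffhhagfhgch
   9 |  20 | cbffhhagfhgch
  10 |   0 | ccafefhahaehfacedcagcbffhhagfhgch
  11 |  14 | cedcagcbffhhagfhgch
  12 |  31 | ch
  13 |  16 | dcagcbffhhagfhgch
  14 |  15 | edcagcbffhhagfhgch
  15 |   4 | efhahaehfacedcagcbffhhagfhgch
  16 |  10 | ehfacedcagcbffhhagfhgch
  17 |  12 | facedcagcbffhhagfhgch
  18 |   3 | fefhahaehfacedcagcbffhhagfhgch
  19 |  22 | ffhhagfhgch
  20 |   5 | fhahaehfacedcagcbffhhagfhgch
  21 |  28 | fhgch
  22 |  23 | fhhagfhgch
  23 |  19 | gcbffhhagfhgch
  24 |  30 | gch
  25 |  27 | gfhgch
  26 |  32 | h
  27 |   8 | haehfacedcagcbffhhagfhgch
  28 |  25 | hagfhgch
  29 |   6 | hahaehfacedcagcbffhhagfhgch
  30 |  11 | hfacedcagcbffhhagfhgch
  31 |  29 | hgch
  32 |  24 | hhagfhgch

[13, 9, 2, 18, 26, 7, 21, 1, 17, 20, 0, 14, 31, 16, 15, 4, 10, 12, 3, 22, 5, 28, 23, 19, 30, 27, 32, 8, 25, 6, 11, 29, 24]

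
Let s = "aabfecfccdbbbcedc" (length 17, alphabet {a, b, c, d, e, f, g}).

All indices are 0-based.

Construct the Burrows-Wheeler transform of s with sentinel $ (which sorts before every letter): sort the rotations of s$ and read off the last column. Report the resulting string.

rank  rotation            last
    0  $aabfecfccdbbbcedc  c
    1  aabfecfccdbbbcedc$  $
    2  abfecfccdbbbcedc$a  a
    3  bbbcedc$aabfecfccd  d
    4  bbcedc$aabfecfccdb  b
    5  bcedc$aabfecfccdbb  b
    6  bfecfccdbbbcedc$aa  a
    7  c$aabfecfccdbbbced  d
    8  ccdbbbcedc$aabfecf  f
    9  cdbbbcedc$aabfecfc  c
   10  cedc$aabfecfccdbbb  b
   11  cfccdbbbcedc$aabfe  e
   12  dbbbcedc$aabfecfcc  c
   13  dc$aabfecfccdbbbce  e
   14  ecfccdbbbcedc$aabf  f
   15  edc$aabfecfccdbbbc  c
   16  fccdbbbcedc$aabfec  c
   17  fecfccdbbbcedc$aab  b

c$adbbadfcbecefccb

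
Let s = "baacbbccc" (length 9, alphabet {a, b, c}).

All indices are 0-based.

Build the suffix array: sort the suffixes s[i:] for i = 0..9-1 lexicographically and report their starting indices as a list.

[1, 2, 0, 4, 5, 8, 3, 7, 6]

sorted suffixes:
  #0 SA[0]=1  'aacbbccc'
  #1 SA[1]=2  'acbbccc'
  #2 SA[2]=0  'baacbbccc'
  #3 SA[3]=4  'bbccc'
  #4 SA[4]=5  'bccc'
  #5 SA[5]=8  'c'
  #6 SA[6]=3  'cbbccc'
  #7 SA[7]=7  'cc'
  #8 SA[8]=6  'ccc'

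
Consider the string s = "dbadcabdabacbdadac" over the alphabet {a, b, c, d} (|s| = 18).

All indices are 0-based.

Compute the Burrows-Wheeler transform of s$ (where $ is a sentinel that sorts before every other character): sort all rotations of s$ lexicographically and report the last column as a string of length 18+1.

cdcdbdbadacadabab$a

rank  rotation             last
    0  $dbadcabdabacbdadac  c
    1  abacbdadac$dbadcabd  d
    2  abdabacbdadac$dbadc  c
    3  ac$dbadcabdabacbdad  d
    4  acbdadac$dbadcabdab  b
    5  adac$dbadcabdabacbd  d
    6  adcabdabacbdadac$db  b
    7  bacbdadac$dbadcabda  a
    8  badcabdabacbdadac$d  d
    9  bdabacbdadac$dbadca  a
   10  bdadac$dbadcabdabac  c
   11  c$dbadcabdabacbdada  a
   12  cabdabacbdadac$dbad  d
   13  cbdadac$dbadcabdaba  a
   14  dabacbdadac$dbadcab  b
   15  dac$dbadcabdabacbda  a
   16  dadac$dbadcabdabacb  b
   17  dbadcabdabacbdadac$  $
   18  dcabdabacbdadac$dba  a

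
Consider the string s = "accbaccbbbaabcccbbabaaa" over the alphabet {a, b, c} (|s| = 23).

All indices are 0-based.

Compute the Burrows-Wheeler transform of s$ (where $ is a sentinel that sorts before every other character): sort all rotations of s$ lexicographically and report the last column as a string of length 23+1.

rank  rotation                  last
    0  $accbaccbbbaabcccbbabaaa  a
    1  a$accbaccbbbaabcccbbabaa  a
    2  aa$accbaccbbbaabcccbbaba  a
    3  aaa$accbaccbbbaabcccbbab  b
    4  aabcccbbabaaa$accbaccbbb  b
    5  abaaa$accbaccbbbaabcccbb  b
    6  abcccbbabaaa$accbaccbbba  a
    7  accbaccbbbaabcccbbabaaa$  $
    8  accbbbaabcccbbabaaa$accb  b
    9  baaa$accbaccbbbaabcccbba  a
   10  baabcccbbabaaa$accbaccbb  b
   11  babaaa$accbaccbbbaabcccb  b
   12  baccbbbaabcccbbabaaa$acc  c
   13  bbaabcccbbabaaa$accbaccb  b
   14  bbabaaa$accbaccbbbaabccc  c
   15  bbbaabcccbbabaaa$accbacc  c
   16  bcccbbabaaa$accbaccbbbaa  a
   17  cbaccbbbaabcccbbabaaa$ac  c
   18  cbbabaaa$accbaccbbbaabcc  c
   19  cbbbaabcccbbabaaa$accbac  c
   20  ccbaccbbbaabcccbbabaaa$a  a
   21  ccbbabaaa$accbaccbbbaabc  c
   22  ccbbbaabcccbbabaaa$accba  a
   23  cccbbabaaa$accbaccbbbaab  b

aaabbba$babbcbccacccacab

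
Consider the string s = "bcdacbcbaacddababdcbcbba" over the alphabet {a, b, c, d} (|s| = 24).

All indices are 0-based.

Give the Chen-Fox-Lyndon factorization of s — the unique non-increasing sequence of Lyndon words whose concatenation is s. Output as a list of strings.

["bcd", "acbcb", "aacddababdcbcbb", "a"]

emit factor 1: 'bcd' (i=0, period=3)
emit factor 2: 'acbcb' (i=3, period=5)
emit factor 3: 'aacddababdcbcbb' (i=8, period=15)
emit factor 4: 'a' (i=23, period=1)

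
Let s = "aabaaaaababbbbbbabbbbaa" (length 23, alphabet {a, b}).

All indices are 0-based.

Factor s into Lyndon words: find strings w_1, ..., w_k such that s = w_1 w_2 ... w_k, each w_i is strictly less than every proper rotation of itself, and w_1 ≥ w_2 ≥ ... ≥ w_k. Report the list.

emit factor 1: 'aab' (i=0, period=3)
emit factor 2: 'aaaaababbbbbbabbbb' (i=3, period=18)
emit factor 3: 'a' (i=21, period=1)
emit factor 4: 'a' (i=22, period=1)

["aab", "aaaaababbbbbbabbbb", "a", "a"]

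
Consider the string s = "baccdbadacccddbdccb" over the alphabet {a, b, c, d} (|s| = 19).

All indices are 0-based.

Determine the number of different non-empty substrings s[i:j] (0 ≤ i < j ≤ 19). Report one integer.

166

sorted suffixes:
  #0 SA[0]=8  'acccddbdccb'
  #1 SA[1]=1  'accdbadacccddbdccb'
  #2 SA[2]=6  'adacccddbdccb'
  #3 SA[3]=18  'b'
  #4 SA[4]=0  'baccdbadacccddbdccb'
  #5 SA[5]=5  'badacccddbdccb'
  #6 SA[6]=14  'bdccb'
  #7 SA[7]=17  'cb'
  #8 SA[8]=16  'ccb'
  #9 SA[9]=9  'cccddbdccb'
  #10 SA[10]=2  'ccdbadacccddbdccb'
  #11 SA[11]=10  'ccddbdccb'
  #12 SA[12]=3  'cdbadacccddbdccb'
  #13 SA[13]=11  'cddbdccb'
  #14 SA[14]=7  'dacccddbdccb'
  #15 SA[15]=4  'dbadacccddbdccb'
  #16 SA[16]=13  'dbdccb'
  #17 SA[17]=15  'dccb'
  #18 SA[18]=12  'ddbdccb'

SA = [8, 1, 6, 18, 0, 5, 14, 17, 16, 9, 2, 10, 3, 11, 7, 4, 13, 15, 12]
rank  pair      lcp
   1  s[8:],s[1:]  3  'acc'
   2  s[1:],s[6:]  1  'a'
   3  s[6:],s[18:]  0  ''
   4  s[18:],s[0:]  1  'b'
   5  s[0:],s[5:]  2  'ba'
   6  s[5:],s[14:]  1  'b'
   7  s[14:],s[17:]  0  ''
   8  s[17:],s[16:]  1  'c'
   9  s[16:],s[9:]  2  'cc'
  10  s[9:],s[2:]  2  'cc'
  11  s[2:],s[10:]  3  'ccd'
  12  s[10:],s[3:]  1  'c'
  13  s[3:],s[11:]  2  'cd'
  14  s[11:],s[7:]  0  ''
  15  s[7:],s[4:]  1  'd'
  16  s[4:],s[13:]  2  'db'
  17  s[13:],s[15:]  1  'd'
  18  s[15:],s[12:]  1  'd'

n(n+1)/2 = 19·20/2 = 190
Σ LCP = 0 + 3 + 1 + 0 + 1 + 2 + 1 + 0 + 1 + 2 + 2 + 3 + 1 + 2 + 0 + 1 + 2 + 1 + 1 = 24
distinct = 190 − 24 = 166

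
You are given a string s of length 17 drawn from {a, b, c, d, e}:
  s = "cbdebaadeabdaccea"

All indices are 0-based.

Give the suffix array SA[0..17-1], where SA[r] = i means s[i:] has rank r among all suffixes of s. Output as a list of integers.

[16, 5, 9, 12, 6, 4, 10, 1, 0, 13, 14, 11, 7, 2, 15, 8, 3]

rank→(start, suffix):
  0 → (16, 'a')
  1 → (5, 'aadeabdaccea')
  2 → (9, 'abdaccea')
  3 → (12, 'accea')
  4 → (6, 'adeabdaccea')
  5 → (4, 'baadeabdaccea')
  6 → (10, 'bdaccea')
  7 → (1, 'bdebaadeabdaccea')
  8 → (0, 'cbdebaadeabdaccea')
  9 → (13, 'ccea')
  10 → (14, 'cea')
  11 → (11, 'daccea')
  12 → (7, 'deabdaccea')
  13 → (2, 'debaadeabdaccea')
  14 → (15, 'ea')
  15 → (8, 'eabdaccea')
  16 → (3, 'ebaadeabdaccea')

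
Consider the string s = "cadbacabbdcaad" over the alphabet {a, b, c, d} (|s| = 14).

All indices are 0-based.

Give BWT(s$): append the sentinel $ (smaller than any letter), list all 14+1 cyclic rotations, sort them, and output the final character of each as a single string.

dccbacdabda$aab

rank  rotation         last
    0  $cadbacabbdcaad  d
    1  aad$cadbacabbdc  c
    2  abbdcaad$cadbac  c
    3  acabbdcaad$cadb  b
    4  ad$cadbacabbdca  a
    5  adbacabbdcaad$c  c
    6  bacabbdcaad$cad  d
    7  bbdcaad$cadbaca  a
    8  bdcaad$cadbacab  b
    9  caad$cadbacabbd  d
   10  cabbdcaad$cadba  a
   11  cadbacabbdcaad$  $
   12  d$cadbacabbdcaa  a
   13  dbacabbdcaad$ca  a
   14  dcaad$cadbacabb  b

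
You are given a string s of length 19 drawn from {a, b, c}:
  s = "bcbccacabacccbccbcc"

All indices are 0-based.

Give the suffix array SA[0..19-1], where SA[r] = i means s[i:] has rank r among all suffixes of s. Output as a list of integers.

[7, 5, 9, 8, 0, 16, 2, 13, 18, 6, 4, 15, 1, 12, 17, 3, 14, 11, 10]

rank→(start, suffix):
  0 → (7, 'abacccbccbcc')
  1 → (5, 'acabacccbccbcc')
  2 → (9, 'acccbccbcc')
  3 → (8, 'bacccbccbcc')
  4 → (0, 'bcbccacabacccbccbcc')
  5 → (16, 'bcc')
  6 → (2, 'bccacabacccbccbcc')
  7 → (13, 'bccbcc')
  8 → (18, 'c')
  9 → (6, 'cabacccbccbcc')
  10 → (4, 'cacabacccbccbcc')
  11 → (15, 'cbcc')
  12 → (1, 'cbccacabacccbccbcc')
  13 → (12, 'cbccbcc')
  14 → (17, 'cc')
  15 → (3, 'ccacabacccbccbcc')
  16 → (14, 'ccbcc')
  17 → (11, 'ccbccbcc')
  18 → (10, 'cccbccbcc')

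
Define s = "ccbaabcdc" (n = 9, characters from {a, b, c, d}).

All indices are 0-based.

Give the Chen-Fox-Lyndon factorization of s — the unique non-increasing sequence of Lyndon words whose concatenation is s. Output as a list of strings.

["c", "c", "b", "aabcdc"]

emit factor 1: 'c' (i=0, period=1)
emit factor 2: 'c' (i=1, period=1)
emit factor 3: 'b' (i=2, period=1)
emit factor 4: 'aabcdc' (i=3, period=6)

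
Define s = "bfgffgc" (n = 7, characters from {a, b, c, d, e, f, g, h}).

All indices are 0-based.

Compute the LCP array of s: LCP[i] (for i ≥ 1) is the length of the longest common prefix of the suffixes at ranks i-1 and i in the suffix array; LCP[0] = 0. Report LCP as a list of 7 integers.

[0, 0, 0, 1, 2, 0, 1]

sorted suffixes:
  #0 SA[0]=0  'bfgffgc'
  #1 SA[1]=6  'c'
  #2 SA[2]=3  'ffgc'
  #3 SA[3]=4  'fgc'
  #4 SA[4]=1  'fgffgc'
  #5 SA[5]=5  'gc'
  #6 SA[6]=2  'gffgc'

SA = [0, 6, 3, 4, 1, 5, 2]
i: (SA[i-1],SA[i]) lcp shared
  1: (0,6) 0 ''
  2: (6,3) 0 ''
  3: (3,4) 1 'f'
  4: (4,1) 2 'fg'
  5: (1,5) 0 ''
  6: (5,2) 1 'g'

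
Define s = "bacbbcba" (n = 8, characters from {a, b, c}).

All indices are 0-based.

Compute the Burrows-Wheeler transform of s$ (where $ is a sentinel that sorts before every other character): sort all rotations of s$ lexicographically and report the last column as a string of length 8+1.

rank  rotation   last
    0  $bacbbcba  a
    1  a$bacbbcb  b
    2  acbbcba$b  b
    3  ba$bacbbc  c
    4  bacbbcba$  $
    5  bbcba$bac  c
    6  bcba$bacb  b
    7  cba$bacbb  b
    8  cbbcba$ba  a

abbc$cbba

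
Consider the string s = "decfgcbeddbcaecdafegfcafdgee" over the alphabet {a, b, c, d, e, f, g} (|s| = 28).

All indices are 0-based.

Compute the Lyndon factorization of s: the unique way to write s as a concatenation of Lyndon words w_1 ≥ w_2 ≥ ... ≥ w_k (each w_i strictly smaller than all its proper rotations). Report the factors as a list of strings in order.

["de", "cfg", "c", "bedd", "bc", "aecdafegfcafdgee"]

emit factor 1: 'de' (i=0, period=2)
emit factor 2: 'cfg' (i=2, period=3)
emit factor 3: 'c' (i=5, period=1)
emit factor 4: 'bedd' (i=6, period=4)
emit factor 5: 'bc' (i=10, period=2)
emit factor 6: 'aecdafegfcafdgee' (i=12, period=16)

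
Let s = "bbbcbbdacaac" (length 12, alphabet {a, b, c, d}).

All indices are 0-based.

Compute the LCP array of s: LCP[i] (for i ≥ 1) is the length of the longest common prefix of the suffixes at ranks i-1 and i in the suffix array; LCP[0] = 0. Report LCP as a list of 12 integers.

[0, 1, 2, 0, 2, 2, 1, 1, 0, 1, 1, 0]

sorted suffixes:
  #0 SA[0]=9  'aac'
  #1 SA[1]=10  'ac'
  #2 SA[2]=7  'acaac'
  #3 SA[3]=0  'bbbcbbdacaac'
  #4 SA[4]=1  'bbcbbdacaac'
  #5 SA[5]=4  'bbdacaac'
  #6 SA[6]=2  'bcbbdacaac'
  #7 SA[7]=5  'bdacaac'
  #8 SA[8]=11  'c'
  #9 SA[9]=8  'caac'
  #10 SA[10]=3  'cbbdacaac'
  #11 SA[11]=6  'dacaac'

SA = [9, 10, 7, 0, 1, 4, 2, 5, 11, 8, 3, 6]
rank  pair      lcp
   1  s[9:],s[10:]  1  'a'
   2  s[10:],s[7:]  2  'ac'
   3  s[7:],s[0:]  0  ''
   4  s[0:],s[1:]  2  'bb'
   5  s[1:],s[4:]  2  'bb'
   6  s[4:],s[2:]  1  'b'
   7  s[2:],s[5:]  1  'b'
   8  s[5:],s[11:]  0  ''
   9  s[11:],s[8:]  1  'c'
  10  s[8:],s[3:]  1  'c'
  11  s[3:],s[6:]  0  ''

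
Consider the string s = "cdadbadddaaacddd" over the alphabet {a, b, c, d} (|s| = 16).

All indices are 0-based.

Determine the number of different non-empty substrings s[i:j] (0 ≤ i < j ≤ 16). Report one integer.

116

sorted suffixes:
  #0 SA[0]=9  'aaacddd'
  #1 SA[1]=10  'aacddd'
  #2 SA[2]=11  'acddd'
  #3 SA[3]=2  'adbadddaaacddd'
  #4 SA[4]=5  'adddaaacddd'
  #5 SA[5]=4  'badddaaacddd'
  #6 SA[6]=0  'cdadbadddaaacddd'
  #7 SA[7]=12  'cddd'
  #8 SA[8]=15  'd'
  #9 SA[9]=8  'daaacddd'
  #10 SA[10]=1  'dadbadddaaacddd'
  #11 SA[11]=3  'dbadddaaacddd'
  #12 SA[12]=14  'dd'
  #13 SA[13]=7  'ddaaacddd'
  #14 SA[14]=13  'ddd'
  #15 SA[15]=6  'dddaaacddd'

SA = [9, 10, 11, 2, 5, 4, 0, 12, 15, 8, 1, 3, 14, 7, 13, 6]
[i] adj suffixes → lcp
  [1] 9/10 → 2 ('aa')
  [2] 10/11 → 1 ('a')
  [3] 11/2 → 1 ('a')
  [4] 2/5 → 2 ('ad')
  [5] 5/4 → 0 ('')
  [6] 4/0 → 0 ('')
  [7] 0/12 → 2 ('cd')
  [8] 12/15 → 0 ('')
  [9] 15/8 → 1 ('d')
  [10] 8/1 → 2 ('da')
  [11] 1/3 → 1 ('d')
  [12] 3/14 → 1 ('d')
  [13] 14/7 → 2 ('dd')
  [14] 7/13 → 2 ('dd')
  [15] 13/6 → 3 ('ddd')

n(n+1)/2 = 16·17/2 = 136
Σ LCP = 0 + 2 + 1 + 1 + 2 + 0 + 0 + 2 + 0 + 1 + 2 + 1 + 1 + 2 + 2 + 3 = 20
distinct = 136 − 20 = 116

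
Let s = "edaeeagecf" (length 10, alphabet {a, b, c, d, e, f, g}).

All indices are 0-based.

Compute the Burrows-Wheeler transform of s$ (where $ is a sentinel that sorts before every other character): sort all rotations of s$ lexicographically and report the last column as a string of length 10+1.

rank  rotation     last
    0  $edaeeagecf  f
    1  aeeagecf$ed  d
    2  agecf$edaee  e
    3  cf$edaeeage  e
    4  daeeagecf$e  e
    5  eagecf$edae  e
    6  ecf$edaeeag  g
    7  edaeeagecf$  $
    8  eeagecf$eda  a
    9  f$edaeeagec  c
   10  gecf$edaeea  a

fdeeeeg$aca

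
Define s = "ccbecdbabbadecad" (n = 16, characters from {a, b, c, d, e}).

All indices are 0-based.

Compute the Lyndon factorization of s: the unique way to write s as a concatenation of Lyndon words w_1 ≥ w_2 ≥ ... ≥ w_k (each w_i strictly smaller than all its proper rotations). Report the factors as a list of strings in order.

emit factor 1: 'c' (i=0, period=1)
emit factor 2: 'c' (i=1, period=1)
emit factor 3: 'becd' (i=2, period=4)
emit factor 4: 'b' (i=6, period=1)
emit factor 5: 'abbadecad' (i=7, period=9)

["c", "c", "becd", "b", "abbadecad"]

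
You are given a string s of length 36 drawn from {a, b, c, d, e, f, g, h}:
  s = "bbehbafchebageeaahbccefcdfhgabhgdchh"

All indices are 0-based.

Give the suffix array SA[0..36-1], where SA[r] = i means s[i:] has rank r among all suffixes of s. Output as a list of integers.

[15, 28, 5, 11, 16, 4, 10, 0, 18, 1, 29, 19, 23, 20, 7, 33, 32, 24, 14, 9, 13, 21, 2, 22, 6, 25, 27, 31, 12, 35, 3, 17, 8, 26, 30, 34]

sorted suffixes:
  #0 SA[0]=15  'aahbccefcdfhgabhgdchh'
  #1 SA[1]=28  'abhgdchh'
  #2 SA[2]=5  'afchebageeaahbccefcdfhgabhgdchh'
  #3 SA[3]=11  'ageeaahbccefcdfhgabhgdchh'
  #4 SA[4]=16  'ahbccefcdfhgabhgdchh'
  #5 SA[5]=4  'bafchebageeaahbccefcdfhgabhgdchh'
  #6 SA[6]=10  'bageeaahbccefcdfhgabhgdchh'
  #7 SA[7]=0  'bbehbafchebageeaahbccefcdfhgabhgdchh'
  #8 SA[8]=18  'bccefcdfhgabhgdchh'
  #9 SA[9]=1  'behbafchebageeaahbccefcdfhgabhgdchh'
  #10 SA[10]=29  'bhgdchh'
  #11 SA[11]=19  'ccefcdfhgabhgdchh'
  #12 SA[12]=23  'cdfhgabhgdchh'
  #13 SA[13]=20  'cefcdfhgabhgdchh'
  #14 SA[14]=7  'chebageeaahbccefcdfhgabhgdchh'
  #15 SA[15]=33  'chh'
  #16 SA[16]=32  'dchh'
  #17 SA[17]=24  'dfhgabhgdchh'
  #18 SA[18]=14  'eaahbccefcdfhgabhgdchh'
  #19 SA[19]=9  'ebageeaahbccefcdfhgabhgdchh'
  #20 SA[20]=13  'eeaahbccefcdfhgabhgdchh'
  #21 SA[21]=21  'efcdfhgabhgdchh'
  #22 SA[22]=2  'ehbafchebageeaahbccefcdfhgabhgdchh'
  #23 SA[23]=22  'fcdfhgabhgdchh'
  #24 SA[24]=6  'fchebageeaahbccefcdfhgabhgdchh'
  #25 SA[25]=25  'fhgabhgdchh'
  #26 SA[26]=27  'gabhgdchh'
  #27 SA[27]=31  'gdchh'
  #28 SA[28]=12  'geeaahbccefcdfhgabhgdchh'
  #29 SA[29]=35  'h'
  #30 SA[30]=3  'hbafchebageeaahbccefcdfhgabhgdchh'
  #31 SA[31]=17  'hbccefcdfhgabhgdchh'
  #32 SA[32]=8  'hebageeaahbccefcdfhgabhgdchh'
  #33 SA[33]=26  'hgabhgdchh'
  #34 SA[34]=30  'hgdchh'
  #35 SA[35]=34  'hh'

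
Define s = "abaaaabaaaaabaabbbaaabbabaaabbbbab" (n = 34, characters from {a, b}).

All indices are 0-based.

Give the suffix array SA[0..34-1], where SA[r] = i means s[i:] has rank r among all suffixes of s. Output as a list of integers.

sorted suffixes:
  #0 SA[0]=7  'aaaaabaabbbaaabbabaaabbbbab'
  #1 SA[1]=2  'aaaabaaaaabaabbbaaabbabaaabbbbab'
  #2 SA[2]=8  'aaaabaabbbaaabbabaaabbbbab'
  #3 SA[3]=3  'aaabaaaaabaabbbaaabbabaaabbbbab'
  #4 SA[4]=9  'aaabaabbbaaabbabaaabbbbab'
  #5 SA[5]=18  'aaabbabaaabbbbab'
  #6 SA[6]=25  'aaabbbbab'
  #7 SA[7]=4  'aabaaaaabaabbbaaabbabaaabbbbab'
  #8 SA[8]=10  'aabaabbbaaabbabaaabbbbab'
  #9 SA[9]=19  'aabbabaaabbbbab'
  #10 SA[10]=13  'aabbbaaabbabaaabbbbab'
  #11 SA[11]=26  'aabbbbab'
  #12 SA[12]=32  'ab'
  #13 SA[13]=5  'abaaaaabaabbbaaabbabaaabbbbab'
  #14 SA[14]=0  'abaaaabaaaaabaabbbaaabbabaaabbbbab'
  #15 SA[15]=23  'abaaabbbbab'
  #16 SA[16]=11  'abaabbbaaabbabaaabbbbab'
  #17 SA[17]=20  'abbabaaabbbbab'
  #18 SA[18]=14  'abbbaaabbabaaabbbbab'
  #19 SA[19]=27  'abbbbab'
  #20 SA[20]=33  'b'
  #21 SA[21]=6  'baaaaabaabbbaaabbabaaabbbbab'
  #22 SA[22]=1  'baaaabaaaaabaabbbaaabbabaaabbbbab'
  #23 SA[23]=17  'baaabbabaaabbbbab'
  #24 SA[24]=24  'baaabbbbab'
  #25 SA[25]=12  'baabbbaaabbabaaabbbbab'
  #26 SA[26]=31  'bab'
  #27 SA[27]=22  'babaaabbbbab'
  #28 SA[28]=16  'bbaaabbabaaabbbbab'
  #29 SA[29]=30  'bbab'
  #30 SA[30]=21  'bbabaaabbbbab'
  #31 SA[31]=15  'bbbaaabbabaaabbbbab'
  #32 SA[32]=29  'bbbab'
  #33 SA[33]=28  'bbbbab'

[7, 2, 8, 3, 9, 18, 25, 4, 10, 19, 13, 26, 32, 5, 0, 23, 11, 20, 14, 27, 33, 6, 1, 17, 24, 12, 31, 22, 16, 30, 21, 15, 29, 28]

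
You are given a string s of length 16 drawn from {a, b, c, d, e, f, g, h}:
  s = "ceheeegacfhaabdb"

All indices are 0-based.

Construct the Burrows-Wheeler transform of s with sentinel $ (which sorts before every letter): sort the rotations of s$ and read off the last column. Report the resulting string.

bhagda$abheeccefe

rank  rotation           last
    0  $ceheeegacfhaabdb  b
    1  aabdb$ceheeegacfh  h
    2  abdb$ceheeegacfha  a
    3  acfhaabdb$ceheeeg  g
    4  b$ceheeegacfhaabd  d
    5  bdb$ceheeegacfhaa  a
    6  ceheeegacfhaabdb$  $
    7  cfhaabdb$ceheeega  a
    8  db$ceheeegacfhaab  b
    9  eeegacfhaabdb$ceh  h
   10  eegacfhaabdb$cehe  e
   11  egacfhaabdb$cehee  e
   12  eheeegacfhaabdb$c  c
   13  fhaabdb$ceheeegac  c
   14  gacfhaabdb$ceheee  e
   15  haabdb$ceheeegacf  f
   16  heeegacfhaabdb$ce  e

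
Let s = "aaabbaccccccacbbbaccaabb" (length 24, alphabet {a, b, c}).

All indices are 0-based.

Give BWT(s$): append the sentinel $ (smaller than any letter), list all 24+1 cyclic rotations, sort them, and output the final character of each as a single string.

rank  rotation                   last
    0  $aaabbaccccccacbbbaccaabb  b
    1  aaabbaccccccacbbbaccaabb$  $
    2  aabb$aaabbaccccccacbbbacc  c
    3  aabbaccccccacbbbaccaabb$a  a
    4  abb$aaabbaccccccacbbbacca  a
    5  abbaccccccacbbbaccaabb$aa  a
    6  acbbbaccaabb$aaabbacccccc  c
    7  accaabb$aaabbaccccccacbbb  b
    8  accccccacbbbaccaabb$aaabb  b
    9  b$aaabbaccccccacbbbaccaab  b
   10  baccaabb$aaabbaccccccacbb  b
   11  baccccccacbbbaccaabb$aaab  b
   12  bb$aaabbaccccccacbbbaccaa  a
   13  bbaccaabb$aaabbaccccccacb  b
   14  bbaccccccacbbbaccaabb$aaa  a
   15  bbbaccaabb$aaabbaccccccac  c
   16  caabb$aaabbaccccccacbbbac  c
   17  cacbbbaccaabb$aaabbaccccc  c
   18  cbbbaccaabb$aaabbacccccca  a
   19  ccaabb$aaabbaccccccacbbba  a
   20  ccacbbbaccaabb$aaabbacccc  c
   21  cccacbbbaccaabb$aaabbaccc  c
   22  ccccacbbbaccaabb$aaabbacc  c
   23  cccccacbbbaccaabb$aaabbac  c
   24  ccccccacbbbaccaabb$aaabba  a

b$caaacbbbbbabacccaacccca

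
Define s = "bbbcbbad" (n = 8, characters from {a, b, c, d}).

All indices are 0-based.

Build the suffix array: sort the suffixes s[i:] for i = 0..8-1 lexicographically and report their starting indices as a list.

rank | idx | suffix
   0 |   6 | ad
   1 |   5 | bad
   2 |   4 | bbad
   3 |   0 | bbbcbbad
   4 |   1 | bbcbbad
   5 |   2 | bcbbad
   6 |   3 | cbbad
   7 |   7 | d

[6, 5, 4, 0, 1, 2, 3, 7]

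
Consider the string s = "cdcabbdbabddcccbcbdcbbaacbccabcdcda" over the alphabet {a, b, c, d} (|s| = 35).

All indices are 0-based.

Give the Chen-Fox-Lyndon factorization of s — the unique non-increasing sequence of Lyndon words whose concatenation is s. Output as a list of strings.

["cd", "c", "abbdbabddcccbcbdcbb", "aacbccabcdcd", "a"]

emit factor 1: 'cd' (i=0, period=2)
emit factor 2: 'c' (i=2, period=1)
emit factor 3: 'abbdbabddcccbcbdcbb' (i=3, period=19)
emit factor 4: 'aacbccabcdcd' (i=22, period=12)
emit factor 5: 'a' (i=34, period=1)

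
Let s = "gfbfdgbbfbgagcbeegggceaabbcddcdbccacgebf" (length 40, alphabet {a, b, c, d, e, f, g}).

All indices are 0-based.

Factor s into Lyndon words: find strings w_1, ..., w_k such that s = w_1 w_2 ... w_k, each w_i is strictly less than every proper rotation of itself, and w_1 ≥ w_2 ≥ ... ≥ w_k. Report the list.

emit factor 1: 'g' (i=0, period=1)
emit factor 2: 'f' (i=1, period=1)
emit factor 3: 'bfdg' (i=2, period=4)
emit factor 4: 'bbfbg' (i=6, period=5)
emit factor 5: 'agcbeegggce' (i=11, period=11)
emit factor 6: 'aabbcddcdbccacgebf' (i=22, period=18)

["g", "f", "bfdg", "bbfbg", "agcbeegggce", "aabbcddcdbccacgebf"]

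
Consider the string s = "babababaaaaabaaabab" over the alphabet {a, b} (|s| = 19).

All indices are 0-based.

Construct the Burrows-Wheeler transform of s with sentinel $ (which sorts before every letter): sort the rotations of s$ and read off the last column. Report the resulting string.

rank  rotation              last
    0  $babababaaaaabaaabab  b
    1  aaaaabaaabab$bababab  b
    2  aaaabaaabab$babababa  a
    3  aaabaaabab$babababaa  a
    4  aaabab$babababaaaaab  b
    5  aabaaabab$babababaaa  a
    6  aabab$babababaaaaaba  a
    7  ab$babababaaaaabaaab  b
    8  abaaaaabaaabab$babab  b
    9  abaaabab$babababaaaa  a
   10  abab$babababaaaaabaa  a
   11  ababaaaaabaaabab$bab  b
   12  abababaaaaabaaabab$b  b
   13  b$babababaaaaabaaaba  a
   14  baaaaabaaabab$bababa  a
   15  baaabab$babababaaaaa  a
   16  bab$babababaaaaabaaa  a
   17  babaaaaabaaabab$baba  a
   18  bababaaaaabaaabab$ba  a
   19  babababaaaaabaaabab$  $

bbaabaabbaabbaaaaaa$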